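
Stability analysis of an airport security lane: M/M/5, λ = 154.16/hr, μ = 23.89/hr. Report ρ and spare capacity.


Total capacity cμ = 5·23.89 = 119.45/hr
ρ = λ/(cμ) = 154.16/119.45 = 1.2906
Stable ⇔ ρ < 1: NO
Spare capacity = cμ − λ = 119.45 − 154.16 = -34.71/hr

Final: ρ = 1.2906; unstable; margin = -34.71/hr


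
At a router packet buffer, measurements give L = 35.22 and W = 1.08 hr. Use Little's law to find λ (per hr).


λ = L/W = 35.22/1.08 = 32.6111 /hr

Final: 32.6111 /hr


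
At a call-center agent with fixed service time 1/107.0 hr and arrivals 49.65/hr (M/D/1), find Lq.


ρ = 49.65/107.0 = 0.4640
M/D/1: Lq = ρ²/(2(1−ρ)) = 0.2153/(2·0.5360) = 0.20086

Final: 0.20086


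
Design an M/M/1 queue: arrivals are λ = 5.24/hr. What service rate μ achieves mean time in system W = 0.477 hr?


W = 1/(μ−λ) ⇒ μ − λ = 1/W = 1/0.477 = 2.0964
μ = λ + 1/W = 5.24 + 2.0964 = 7.3364 per hr

Final: 7.3364 /hr


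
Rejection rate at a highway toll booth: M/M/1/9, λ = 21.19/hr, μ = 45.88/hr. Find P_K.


ρ = λ/μ = 21.19/45.88 = 0.4619
P_K = (1−ρ)ρ^K/(1−ρ^(K+1)) = (0.5381·0.0009562)/(1 − 0.0004416)
= 0.0005146/0.999558 = 0.0005148

Final: 0.0005148


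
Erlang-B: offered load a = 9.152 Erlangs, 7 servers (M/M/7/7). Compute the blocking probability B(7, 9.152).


B(c,a) = (a^c/c!) / Σ_{k=0}^{c} a^k/k!
a^7/7! = 1067.042073
Σ terms (k=0..7): 1.00000 + 9.15200 + 41.87955 + 127.76055 + 292.31615 + 535.05547 + 816.13795 + 1067.04207 = 2890.343747
B = 1067.042073/2890.343747 = 0.369175

Final: 0.369175


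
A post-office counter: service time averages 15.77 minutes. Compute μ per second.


μ = 1/(service time) in consistent units.
1 second = 0.0166667 min, so μ = 0.0166667/15.77 = 0.001057 per second

Final: 0.001057 /sec


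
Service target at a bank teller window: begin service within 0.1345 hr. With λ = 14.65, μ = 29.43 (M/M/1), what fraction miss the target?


ρ = 14.65/29.43 = 0.4978
P(Wq > t) = ρ·e^{−(μ−λ)t} = 0.4978·e^{−1.9879}
= 0.4978·0.136981 = 0.068188

Final: 0.068188


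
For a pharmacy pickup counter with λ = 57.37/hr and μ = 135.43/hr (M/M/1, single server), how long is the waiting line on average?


ρ = 57.37/135.43 = 0.4236
Lq = ρ²/(1−ρ) = 0.1794/0.5764 = 0.3113

Final: 0.3113


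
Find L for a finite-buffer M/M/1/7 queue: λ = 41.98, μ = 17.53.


ρ = 41.98/17.53 = 2.3948
L = ρ[1 − (K+1)ρ^K + Kρ^(K+1)] / [(1−ρ)(1−ρ^(K+1))]
Numerator: 2.3948·(1 − 8·451.672477 + 7·1081.643501) = 9481.121200
Denominator: (-1.3948)·(-1080.643501) = 1507.229527
L = 9481.121200/1507.229527 = 6.2904

Final: 6.2904


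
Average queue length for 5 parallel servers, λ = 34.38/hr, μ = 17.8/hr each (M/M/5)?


a = λ/μ = 1.9315; ρ = a/5 = 0.3863
P₀ = 0.144040
Lq = P₀·a^c·ρ / (c!·(1−ρ)²) = 0.144040·26.88001·0.3863/(120·0.37664)
= 0.03309

Final: 0.03309


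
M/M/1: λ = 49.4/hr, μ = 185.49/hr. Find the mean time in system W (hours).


W = 1/(μ−λ) = 1/(185.49 − 49.4) = 1/136.09 = 0.007348 hr

Final: 0.007348 hr


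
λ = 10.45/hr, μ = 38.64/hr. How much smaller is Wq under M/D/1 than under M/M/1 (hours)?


ρ = 10.45/38.64 = 0.2704
Wq(M/M/1) = ρ/(μ−λ) = 0.2704/28.19 = 0.009594 hr
Wq(M/D/1) = ρ/(2(μ−λ)) = 0.004797 hr
Savings = 0.009594 − 0.004797 = 0.004797 hr

Final: 0.004797 hr


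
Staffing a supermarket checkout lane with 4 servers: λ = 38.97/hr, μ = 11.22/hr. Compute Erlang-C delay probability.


a = λ/μ = 3.4733; ρ = a/4 = 0.8683
P₀ = 0.015739 (from M/M/c formula)
C(c,a) = [a^c/(c!(1−ρ))]·P₀ = [145.52922/(24·0.1317)]·0.015739
= 46.04732·0.015739 = 0.724748

Final: 0.724748


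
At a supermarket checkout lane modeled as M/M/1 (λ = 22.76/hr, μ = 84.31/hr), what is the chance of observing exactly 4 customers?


ρ = 22.76/84.31 = 0.2700
P_n = (1−ρ)·ρ^n = (1 − 0.2700)·0.2700^4 = 0.7300·0.005311 = 0.003877

Final: 0.003877


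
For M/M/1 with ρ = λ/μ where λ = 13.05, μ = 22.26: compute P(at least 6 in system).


ρ = 13.05/22.26 = 0.5863
P(N ≥ n) = ρ^n = 0.5863^6 = 0.040599

Final: 0.040599


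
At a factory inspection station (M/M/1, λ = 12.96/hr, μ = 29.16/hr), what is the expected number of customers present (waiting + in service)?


ρ = λ/μ = 12.96/29.16 = 0.4444
L = ρ/(1−ρ) = 0.4444/(1 − 0.4444) = 0.4444/0.5556 = 0.8000

Final: 0.8000


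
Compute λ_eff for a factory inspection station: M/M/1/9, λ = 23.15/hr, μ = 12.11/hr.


ρ = 1.9116; P_K = (1−ρ)ρ^9/(1−ρ^10) = 0.477623
λ_eff = λ(1 − P_K) = 23.15·(1 − 0.477623) = 23.15·0.522377 = 12.0930 /hr

Final: 12.0930 /hr


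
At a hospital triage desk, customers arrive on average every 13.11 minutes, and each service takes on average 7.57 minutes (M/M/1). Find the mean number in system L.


λ = 60/13.11 = 4.5767 /hr
μ = 60/7.57 = 7.9260 /hr
ρ = λ/μ = 4.5767/7.9260 = 0.5774
L = ρ/(1−ρ) = 0.5774/0.4226 = 1.3664

Final: 1.3664


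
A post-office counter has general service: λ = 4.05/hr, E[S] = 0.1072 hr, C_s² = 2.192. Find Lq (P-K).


ρ = λ·E[S] = 4.05·0.1072 = 0.4342
Lq = ρ²(1+C_s²)/(2(1−ρ)) = 0.1885·(1+2.192)/(2·0.5658)
= 0.1885·3.1920/1.1317 = 0.53167

Final: 0.53167


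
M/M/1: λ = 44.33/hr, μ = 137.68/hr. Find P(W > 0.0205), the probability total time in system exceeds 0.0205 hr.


W ~ Exponential(μ−λ) for M/M/1.
μ − λ = 137.68 − 44.33 = 93.3500
P(W > t) = e^{−(μ−λ)t} = e^{−1.9137} = 0.147537

Final: 0.147537


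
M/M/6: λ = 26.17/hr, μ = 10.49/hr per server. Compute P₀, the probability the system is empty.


a = λ/μ = 26.17/10.49 = 2.4948; ρ = a/c = 0.4158
Σ_{k=0}^{5} a^k/k! (terms k=0..5) = 1.00000 + 2.49476 + 3.11191 + 2.58782 + 1.61399 + 0.80530 = 11.61378
Tail: a^6/(6!(1−ρ)) = 241.08457/(720·0.5842) = 0.57315
P₀ = 1/(11.61378 + 0.57315) = 1/12.18693 = 0.082055

Final: 0.082055


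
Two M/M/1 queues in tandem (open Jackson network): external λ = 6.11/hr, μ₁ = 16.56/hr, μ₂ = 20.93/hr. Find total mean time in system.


Each node sees arrival rate λ = 6.11/hr (tandem ⇒ throughput preserved).
W₁ = 1/(μ₁−λ) = 1/(16.56−6.11) = 0.09569 hr
W₂ = 1/(μ₂−λ) = 1/(20.93−6.11) = 0.06748 hr
W_total = W₁ + W₂ = 0.09569 + 0.06748 = 0.16317 hr

Final: 0.16317 hr


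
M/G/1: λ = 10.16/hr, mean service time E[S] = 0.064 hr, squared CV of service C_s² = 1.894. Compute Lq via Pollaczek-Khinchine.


ρ = λ·E[S] = 10.16·0.064 = 0.6502
Lq = ρ²(1+C_s²)/(2(1−ρ)) = 0.4228·(1+1.894)/(2·0.3498)
= 0.4228·2.8940/0.6995 = 1.74923

Final: 1.74923


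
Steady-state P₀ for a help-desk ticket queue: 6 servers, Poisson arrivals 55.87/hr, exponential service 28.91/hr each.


a = λ/μ = 55.87/28.91 = 1.9325; ρ = a/c = 0.3221
Σ_{k=0}^{5} a^k/k! (terms k=0..5) = 1.00000 + 1.93255 + 1.86737 + 1.20293 + 0.58118 + 0.22463 = 6.80867
Tail: a^6/(6!(1−ρ)) = 52.09349/(720·0.6779) = 0.10673
P₀ = 1/(6.80867 + 0.10673) = 1/6.91539 = 0.144605

Final: 0.144605


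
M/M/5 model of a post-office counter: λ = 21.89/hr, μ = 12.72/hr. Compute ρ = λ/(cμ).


ρ = λ/(cμ) = 21.89/(5·12.72) = 21.89/63.60 = 0.3442

Final: 0.3442


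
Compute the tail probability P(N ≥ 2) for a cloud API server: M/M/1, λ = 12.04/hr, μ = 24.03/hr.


ρ = 12.04/24.03 = 0.5010
P(N ≥ n) = ρ^n = 0.5010^2 = 0.251041

Final: 0.251041


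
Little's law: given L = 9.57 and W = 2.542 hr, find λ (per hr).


λ = L/W = 9.57/2.542 = 3.7648 /hr

Final: 3.7648 /hr


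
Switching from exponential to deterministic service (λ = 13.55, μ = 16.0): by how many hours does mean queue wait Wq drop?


ρ = 13.55/16.0 = 0.8469
Wq(M/M/1) = ρ/(μ−λ) = 0.8469/2.45 = 0.34566 hr
Wq(M/D/1) = ρ/(2(μ−λ)) = 0.17283 hr
Savings = 0.34566 − 0.17283 = 0.17283 hr

Final: 0.17283 hr


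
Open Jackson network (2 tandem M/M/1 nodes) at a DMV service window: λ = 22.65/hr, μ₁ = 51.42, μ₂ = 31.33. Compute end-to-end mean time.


Each node sees arrival rate λ = 22.65/hr (tandem ⇒ throughput preserved).
W₁ = 1/(μ₁−λ) = 1/(51.42−22.65) = 0.03476 hr
W₂ = 1/(μ₂−λ) = 1/(31.33−22.65) = 0.11521 hr
W_total = W₁ + W₂ = 0.03476 + 0.11521 = 0.14997 hr

Final: 0.14997 hr


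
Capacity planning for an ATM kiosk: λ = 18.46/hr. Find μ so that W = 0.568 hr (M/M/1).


W = 1/(μ−λ) ⇒ μ − λ = 1/W = 1/0.568 = 1.7606
μ = λ + 1/W = 18.46 + 1.7606 = 20.2206 per hr

Final: 20.2206 /hr


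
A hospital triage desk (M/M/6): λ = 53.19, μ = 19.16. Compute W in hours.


a = 2.7761; ρ = 0.4627; P₀ = 0.061625
Lq = P₀·a^c·ρ/(c!(1−ρ)²) = 0.06278
Wq = Lq/λ = 0.06278/53.19 = 0.001180 hr
W = Wq + 1/μ = 0.001180 + 0.05219 = 0.05337 hr

Final: 0.05337 hr


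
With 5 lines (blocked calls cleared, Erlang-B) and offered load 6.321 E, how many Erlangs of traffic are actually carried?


B(5,6.321) = 0.382232 (Erlang-B)
Carried load = a(1 − B) = 6.321·(1 − 0.382232) = 6.321·0.617768 = 3.9049 E

Final: 3.9049 Erlangs


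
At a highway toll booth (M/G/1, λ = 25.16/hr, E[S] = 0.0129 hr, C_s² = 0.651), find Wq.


ρ = λ·E[S] = 25.16·0.0129 = 0.3246
E[S²] = E[S]²(1+C_s²) = 0.0129²·(1+0.651) = 0.0002747
Wq = λ·E[S²]/(2(1−ρ)) = 25.16·0.0002747/(2·0.6754) = 0.005117 hr

Final: 0.005117 hr


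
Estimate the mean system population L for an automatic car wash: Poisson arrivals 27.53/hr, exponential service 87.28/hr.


ρ = λ/μ = 27.53/87.28 = 0.3154
L = ρ/(1−ρ) = 0.3154/(1 − 0.3154) = 0.3154/0.6846 = 0.4608

Final: 0.4608


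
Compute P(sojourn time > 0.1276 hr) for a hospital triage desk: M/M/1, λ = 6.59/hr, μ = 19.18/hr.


W ~ Exponential(μ−λ) for M/M/1.
μ − λ = 19.18 − 6.59 = 12.5900
P(W > t) = e^{−(μ−λ)t} = e^{−1.6065} = 0.200592

Final: 0.200592


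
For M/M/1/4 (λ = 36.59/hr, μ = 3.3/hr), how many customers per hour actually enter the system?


ρ = 11.0879; P_K = (1−ρ)ρ^4/(1−ρ^5) = 0.909817
λ_eff = λ(1 − P_K) = 36.59·(1 − 0.909817) = 36.59·0.090183 = 3.2998 /hr

Final: 3.2998 /hr


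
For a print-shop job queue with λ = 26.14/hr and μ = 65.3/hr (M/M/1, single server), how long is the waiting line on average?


ρ = 26.14/65.3 = 0.4003
Lq = ρ²/(1−ρ) = 0.1602/0.5997 = 0.2672

Final: 0.2672


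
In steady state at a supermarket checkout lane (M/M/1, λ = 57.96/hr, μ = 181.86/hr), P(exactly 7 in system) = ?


ρ = 57.96/181.86 = 0.3187
P_n = (1−ρ)·ρ^n = (1 − 0.3187)·0.3187^7 = 0.6813·0.0003340 = 0.0002275

Final: 0.0002275


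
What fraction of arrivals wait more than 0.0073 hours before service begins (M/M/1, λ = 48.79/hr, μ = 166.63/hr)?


ρ = 48.79/166.63 = 0.2928
P(Wq > t) = ρ·e^{−(μ−λ)t} = 0.2928·e^{−0.8602}
= 0.2928·0.423064 = 0.123875

Final: 0.123875


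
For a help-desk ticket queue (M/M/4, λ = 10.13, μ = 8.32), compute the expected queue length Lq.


a = λ/μ = 1.2175; ρ = a/4 = 0.3044
P₀ = 0.294880
Lq = P₀·a^c·ρ / (c!·(1−ρ)²) = 0.294880·2.19758·0.3044/(24·0.48388)
= 0.01699

Final: 0.01699


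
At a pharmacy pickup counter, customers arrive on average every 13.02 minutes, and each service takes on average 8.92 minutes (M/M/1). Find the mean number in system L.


λ = 60/13.02 = 4.6083 /hr
μ = 60/8.92 = 6.7265 /hr
ρ = λ/μ = 4.6083/6.7265 = 0.6851
L = ρ/(1−ρ) = 0.6851/0.3149 = 2.1756

Final: 2.1756


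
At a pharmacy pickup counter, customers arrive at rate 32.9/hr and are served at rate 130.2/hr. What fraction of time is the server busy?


ρ = λ/μ = 32.9/130.2 = 0.2527

Final: 0.2527


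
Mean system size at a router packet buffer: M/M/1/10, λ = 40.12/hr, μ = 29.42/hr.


ρ = 40.12/29.42 = 1.3637
L = ρ[1 − (K+1)ρ^K + Kρ^(K+1)] / [(1−ρ)(1−ρ^(K+1))]
Numerator: 1.3637·(1 − 11·22.242447 + 10·30.331984) = 81.348583
Denominator: (-0.3637)·(-29.331984) = 10.667989
L = 81.348583/10.667989 = 7.6255

Final: 7.6255


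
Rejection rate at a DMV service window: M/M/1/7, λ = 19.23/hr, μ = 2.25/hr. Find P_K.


ρ = λ/μ = 19.23/2.25 = 8.5467
P_K = (1−ρ)ρ^K/(1−ρ^(K+1)) = (-7.5467·3331020.940446)/(1 − 28469125.637681)
= -25138104.697235/-28469124.637681 = 0.882995

Final: 0.882995


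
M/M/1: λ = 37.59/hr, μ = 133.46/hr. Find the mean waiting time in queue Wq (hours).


ρ = 37.59/133.46 = 0.2817
Wq = ρ/(μ−λ) = 0.2817/(133.46 − 37.59) = 0.2817/95.87 = 0.002938 hr

Final: 0.002938 hr


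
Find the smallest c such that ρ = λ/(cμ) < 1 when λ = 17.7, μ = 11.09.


Stability requires cμ > λ ⇔ c > λ/μ.
λ/μ = 17.7/11.09 = 1.5960
Minimum integer c = ⌊1.5960⌋ + 1 = 2
Check: 2·11.09 = 22.18 > 17.7, while 1·11.09 = 11.09 ≤ 17.7

Final: 2 servers


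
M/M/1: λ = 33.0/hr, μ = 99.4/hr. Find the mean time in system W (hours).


W = 1/(μ−λ) = 1/(99.4 − 33.0) = 1/66.40 = 0.01506 hr

Final: 0.01506 hr


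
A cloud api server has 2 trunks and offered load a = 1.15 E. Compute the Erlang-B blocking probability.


B(c,a) = (a^c/c!) / Σ_{k=0}^{c} a^k/k!
a^2/2! = 0.661250
Σ terms (k=0..2): 1.00000 + 1.15000 + 0.66125 = 2.811250
B = 0.661250/2.811250 = 0.235216

Final: 0.235216


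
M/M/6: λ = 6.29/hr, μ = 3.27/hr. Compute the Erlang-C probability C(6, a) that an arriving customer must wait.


a = λ/μ = 1.9235; ρ = a/6 = 0.3206
P₀ = 0.145917 (from M/M/c formula)
C(c,a) = [a^c/(c!(1−ρ))]·P₀ = [50.65442/(720·0.6794)]·0.145917
= 0.10355·0.145917 = 0.015110

Final: 0.015110


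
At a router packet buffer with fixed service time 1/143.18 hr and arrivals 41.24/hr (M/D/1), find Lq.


ρ = 41.24/143.18 = 0.2880
M/D/1: Lq = ρ²/(2(1−ρ)) = 0.08296/(2·0.7120) = 0.05826

Final: 0.05826


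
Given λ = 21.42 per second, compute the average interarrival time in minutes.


Mean interarrival time = 1/λ = 1/21.42 second = 0.04669 second
In minutes: 0.04669 × 0.0166667 = 0.0007781 min

Final: 0.0007781 min


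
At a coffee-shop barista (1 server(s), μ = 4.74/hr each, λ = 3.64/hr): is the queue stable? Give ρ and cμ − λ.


Total capacity cμ = 1·4.74 = 4.74/hr
ρ = λ/(cμ) = 3.64/4.74 = 0.7679
Stable ⇔ ρ < 1: YES
Spare capacity = cμ − λ = 4.74 − 3.64 = 1.10/hr

Final: ρ = 0.7679; stable; margin = 1.10/hr


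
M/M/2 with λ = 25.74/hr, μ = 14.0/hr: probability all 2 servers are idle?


a = λ/μ = 25.74/14.0 = 1.8386; ρ = a/c = 0.9193
Σ_{k=0}^{1} a^k/k! (terms k=0..1) = 1.00000 + 1.83857 = 2.83857
Tail: a^2/(2!(1−ρ)) = 3.38034/(2·0.08071) = 20.94019
P₀ = 1/(2.83857 + 20.94019) = 1/23.77876 = 0.042054

Final: 0.042054


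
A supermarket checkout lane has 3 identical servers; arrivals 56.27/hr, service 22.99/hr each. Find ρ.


ρ = λ/(cμ) = 56.27/(3·22.99) = 56.27/68.97 = 0.8159

Final: 0.8159


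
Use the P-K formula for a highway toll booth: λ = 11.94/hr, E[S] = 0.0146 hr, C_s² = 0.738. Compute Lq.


ρ = λ·E[S] = 11.94·0.0146 = 0.1743
Lq = ρ²(1+C_s²)/(2(1−ρ)) = 0.03039·(1+0.738)/(2·0.8257)
= 0.03039·1.7380/1.6514 = 0.03198

Final: 0.03198


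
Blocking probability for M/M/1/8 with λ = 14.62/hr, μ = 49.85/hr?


ρ = λ/μ = 14.62/49.85 = 0.2933
P_K = (1−ρ)ρ^K/(1−ρ^(K+1)) = (0.7067·0.00005473)/(1 − 0.00001605)
= 0.00003868/0.999984 = 0.00003868

Final: 0.00003868


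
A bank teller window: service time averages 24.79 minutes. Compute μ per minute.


μ = 1/(service time) in consistent units.
1 minute = 1 min, so μ = 1/24.79 = 0.04034 per minute

Final: 0.04034 /min


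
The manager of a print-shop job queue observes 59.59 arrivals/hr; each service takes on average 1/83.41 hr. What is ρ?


ρ = λ/μ = 59.59/83.41 = 0.7144

Final: 0.7144


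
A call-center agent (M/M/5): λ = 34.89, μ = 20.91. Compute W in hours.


a = 1.6686; ρ = 0.3337; P₀ = 0.187981
Lq = P₀·a^c·ρ/(c!(1−ρ)²) = 0.01523
Wq = Lq/λ = 0.01523/34.89 = 0.0004365 hr
W = Wq + 1/μ = 0.0004365 + 0.04782 = 0.04826 hr

Final: 0.04826 hr


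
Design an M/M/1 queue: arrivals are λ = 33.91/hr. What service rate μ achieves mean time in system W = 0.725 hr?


W = 1/(μ−λ) ⇒ μ − λ = 1/W = 1/0.725 = 1.3793
μ = λ + 1/W = 33.91 + 1.3793 = 35.2893 per hr

Final: 35.2893 /hr


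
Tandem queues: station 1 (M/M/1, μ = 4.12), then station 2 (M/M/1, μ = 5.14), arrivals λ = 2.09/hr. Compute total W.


Each node sees arrival rate λ = 2.09/hr (tandem ⇒ throughput preserved).
W₁ = 1/(μ₁−λ) = 1/(4.12−2.09) = 0.49261 hr
W₂ = 1/(μ₂−λ) = 1/(5.14−2.09) = 0.32787 hr
W_total = W₁ + W₂ = 0.49261 + 0.32787 = 0.82048 hr

Final: 0.82048 hr


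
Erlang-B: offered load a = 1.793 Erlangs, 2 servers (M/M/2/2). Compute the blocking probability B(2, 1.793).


B(c,a) = (a^c/c!) / Σ_{k=0}^{c} a^k/k!
a^2/2! = 1.607424
Σ terms (k=0..2): 1.00000 + 1.79300 + 1.60742 = 4.400424
B = 1.607424/4.400424 = 0.365289

Final: 0.365289


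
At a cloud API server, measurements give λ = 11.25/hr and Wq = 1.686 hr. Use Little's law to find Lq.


Lq = λWq = 11.25·1.686 = 18.9675

Final: 18.9675


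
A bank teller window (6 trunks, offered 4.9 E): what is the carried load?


B(6,4.9) = 0.184320 (Erlang-B)
Carried load = a(1 − B) = 4.9·(1 − 0.184320) = 4.9·0.815680 = 3.9968 E

Final: 3.9968 Erlangs


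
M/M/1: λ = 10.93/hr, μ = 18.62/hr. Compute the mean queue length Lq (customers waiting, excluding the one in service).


ρ = 10.93/18.62 = 0.5870
Lq = ρ²/(1−ρ) = 0.3446/0.4130 = 0.8343

Final: 0.8343


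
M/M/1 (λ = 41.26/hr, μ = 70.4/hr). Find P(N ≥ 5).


ρ = 41.26/70.4 = 0.5861
P(N ≥ n) = ρ^n = 0.5861^5 = 0.069149

Final: 0.069149


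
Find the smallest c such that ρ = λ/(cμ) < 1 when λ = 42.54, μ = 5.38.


Stability requires cμ > λ ⇔ c > λ/μ.
λ/μ = 42.54/5.38 = 7.9071
Minimum integer c = ⌊7.9071⌋ + 1 = 8
Check: 8·5.38 = 43.04 > 42.54, while 7·5.38 = 37.66 ≤ 42.54

Final: 8 servers


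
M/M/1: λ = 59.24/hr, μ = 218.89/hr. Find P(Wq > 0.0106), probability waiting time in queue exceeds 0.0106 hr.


ρ = 59.24/218.89 = 0.2706
P(Wq > t) = ρ·e^{−(μ−λ)t} = 0.2706·e^{−1.6923}
= 0.2706·0.184097 = 0.049824

Final: 0.049824


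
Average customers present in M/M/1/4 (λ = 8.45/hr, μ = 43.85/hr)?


ρ = 8.45/43.85 = 0.1927
L = ρ[1 − (K+1)ρ^K + Kρ^(K+1)] / [(1−ρ)(1−ρ^(K+1))]
Numerator: 0.1927·(1 − 5·0.001379 + 4·0.0002657) = 0.191579
Denominator: (0.8073)·(0.999734) = 0.807083
L = 0.191579/0.807083 = 0.2374

Final: 0.2374


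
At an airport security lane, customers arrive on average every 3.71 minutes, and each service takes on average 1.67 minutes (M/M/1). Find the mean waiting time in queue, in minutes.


λ = 60/3.71 = 16.1725 /hr
μ = 60/1.67 = 35.9281 /hr
ρ = λ/μ = 16.1725/35.9281 = 0.4501
Wq = ρ/(μ−λ) = 0.4501/(35.9281−16.1725) = 0.02279 hr
In minutes: 0.02279·60 = 1.367 min

Final: 1.367 min


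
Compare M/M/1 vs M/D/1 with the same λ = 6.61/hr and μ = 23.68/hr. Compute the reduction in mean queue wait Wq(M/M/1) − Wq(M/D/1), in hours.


ρ = 6.61/23.68 = 0.2791
Wq(M/M/1) = ρ/(μ−λ) = 0.2791/17.07 = 0.01635 hr
Wq(M/D/1) = ρ/(2(μ−λ)) = 0.008176 hr
Savings = 0.01635 − 0.008176 = 0.008176 hr

Final: 0.008176 hr


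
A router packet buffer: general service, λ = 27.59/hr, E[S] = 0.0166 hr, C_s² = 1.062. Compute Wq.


ρ = λ·E[S] = 27.59·0.0166 = 0.4580
E[S²] = E[S]²(1+C_s²) = 0.0166²·(1+1.062) = 0.0005682
Wq = λ·E[S²]/(2(1−ρ)) = 27.59·0.0005682/(2·0.5420) = 0.01446 hr

Final: 0.01446 hr


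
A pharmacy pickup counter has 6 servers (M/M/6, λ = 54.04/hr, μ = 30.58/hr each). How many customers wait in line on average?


a = λ/μ = 1.7672; ρ = a/6 = 0.2945
P₀ = 0.170698
Lq = P₀·a^c·ρ / (c!·(1−ρ)²) = 0.170698·30.45560·0.2945/(720·0.49769)
= 0.004273

Final: 0.004273


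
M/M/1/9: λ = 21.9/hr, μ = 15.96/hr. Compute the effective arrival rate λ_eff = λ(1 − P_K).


ρ = 1.3722; P_K = (1−ρ)ρ^9/(1−ρ^10) = 0.283200
λ_eff = λ(1 − P_K) = 21.9·(1 − 0.283200) = 21.9·0.716800 = 15.6979 /hr

Final: 15.6979 /hr


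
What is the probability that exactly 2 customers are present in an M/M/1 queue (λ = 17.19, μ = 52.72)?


ρ = 17.19/52.72 = 0.3261
P_n = (1−ρ)·ρ^n = (1 − 0.3261)·0.3261^2 = 0.6739·0.106317 = 0.071651

Final: 0.071651


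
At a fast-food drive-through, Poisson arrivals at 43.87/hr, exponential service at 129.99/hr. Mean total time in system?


W = 1/(μ−λ) = 1/(129.99 − 43.87) = 1/86.12 = 0.01161 hr

Final: 0.01161 hr


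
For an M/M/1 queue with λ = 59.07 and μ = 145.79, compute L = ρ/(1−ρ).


ρ = λ/μ = 59.07/145.79 = 0.4052
L = ρ/(1−ρ) = 0.4052/(1 − 0.4052) = 0.4052/0.5948 = 0.6812

Final: 0.6812


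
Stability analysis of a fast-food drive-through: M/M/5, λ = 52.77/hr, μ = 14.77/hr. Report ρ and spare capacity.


Total capacity cμ = 5·14.77 = 73.85/hr
ρ = λ/(cμ) = 52.77/73.85 = 0.7146
Stable ⇔ ρ < 1: YES
Spare capacity = cμ − λ = 73.85 − 52.77 = 21.08/hr

Final: ρ = 0.7146; stable; margin = 21.08/hr


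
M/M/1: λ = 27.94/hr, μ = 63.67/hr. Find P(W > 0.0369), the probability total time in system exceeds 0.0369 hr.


W ~ Exponential(μ−λ) for M/M/1.
μ − λ = 63.67 − 27.94 = 35.7300
P(W > t) = e^{−(μ−λ)t} = e^{−1.3184} = 0.267553

Final: 0.267553


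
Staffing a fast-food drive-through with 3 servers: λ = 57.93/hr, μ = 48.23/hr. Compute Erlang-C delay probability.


a = λ/μ = 1.2011; ρ = a/3 = 0.4004
P₀ = 0.293763 (from M/M/c formula)
C(c,a) = [a^c/(c!(1−ρ))]·P₀ = [1.73284/(6·0.5996)]·0.293763
= 0.48164·0.293763 = 0.141489

Final: 0.141489


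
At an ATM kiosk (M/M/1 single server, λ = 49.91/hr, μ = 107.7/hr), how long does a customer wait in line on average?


ρ = 49.91/107.7 = 0.4634
Wq = ρ/(μ−λ) = 0.4634/(107.7 − 49.91) = 0.4634/57.79 = 0.008019 hr

Final: 0.008019 hr


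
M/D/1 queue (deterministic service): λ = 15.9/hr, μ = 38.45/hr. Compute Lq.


ρ = 15.9/38.45 = 0.4135
M/D/1: Lq = ρ²/(2(1−ρ)) = 0.1710/(2·0.5865) = 0.14579

Final: 0.14579


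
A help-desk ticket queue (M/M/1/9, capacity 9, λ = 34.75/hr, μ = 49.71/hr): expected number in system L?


ρ = 34.75/49.71 = 0.6991
L = ρ[1 − (K+1)ρ^K + Kρ^(K+1)] / [(1−ρ)(1−ρ^(K+1))]
Numerator: 0.6991·(1 − 10·0.039866 + 9·0.027868) = 0.595705
Denominator: (0.3009)·(0.972132) = 0.292559
L = 0.595705/0.292559 = 2.0362

Final: 2.0362


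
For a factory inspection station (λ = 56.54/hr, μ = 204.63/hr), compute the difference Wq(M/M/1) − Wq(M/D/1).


ρ = 56.54/204.63 = 0.2763
Wq(M/M/1) = ρ/(μ−λ) = 0.2763/148.09 = 0.001866 hr
Wq(M/D/1) = ρ/(2(μ−λ)) = 0.0009329 hr
Savings = 0.001866 − 0.0009329 = 0.0009329 hr

Final: 0.0009329 hr


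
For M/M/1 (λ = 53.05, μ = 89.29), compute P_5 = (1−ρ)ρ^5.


ρ = 53.05/89.29 = 0.5941
P_n = (1−ρ)·ρ^n = (1 − 0.5941)·0.5941^5 = 0.4059·0.074031 = 0.030047

Final: 0.030047


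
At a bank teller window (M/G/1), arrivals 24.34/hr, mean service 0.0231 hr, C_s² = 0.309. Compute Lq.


ρ = λ·E[S] = 24.34·0.0231 = 0.5623
Lq = ρ²(1+C_s²)/(2(1−ρ)) = 0.3161·(1+0.309)/(2·0.4377)
= 0.3161·1.3090/0.8755 = 0.47266

Final: 0.47266


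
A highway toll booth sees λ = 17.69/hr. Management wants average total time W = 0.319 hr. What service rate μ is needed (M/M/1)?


W = 1/(μ−λ) ⇒ μ − λ = 1/W = 1/0.319 = 3.1348
μ = λ + 1/W = 17.69 + 3.1348 = 20.8248 per hr

Final: 20.8248 /hr


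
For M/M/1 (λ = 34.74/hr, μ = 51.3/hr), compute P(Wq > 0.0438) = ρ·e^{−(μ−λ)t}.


ρ = 34.74/51.3 = 0.6772
P(Wq > t) = ρ·e^{−(μ−λ)t} = 0.6772·e^{−0.7253}
= 0.6772·0.484166 = 0.327874

Final: 0.327874


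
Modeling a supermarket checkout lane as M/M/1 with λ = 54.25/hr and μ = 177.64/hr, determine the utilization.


ρ = λ/μ = 54.25/177.64 = 0.3054

Final: 0.3054


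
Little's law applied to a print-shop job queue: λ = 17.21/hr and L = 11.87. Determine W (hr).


W = L/λ = 11.87/17.21 = 0.6897 hr

Final: 0.6897 hr


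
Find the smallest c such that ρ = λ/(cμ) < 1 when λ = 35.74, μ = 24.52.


Stability requires cμ > λ ⇔ c > λ/μ.
λ/μ = 35.74/24.52 = 1.4576
Minimum integer c = ⌊1.4576⌋ + 1 = 2
Check: 2·24.52 = 49.04 > 35.74, while 1·24.52 = 24.52 ≤ 35.74

Final: 2 servers


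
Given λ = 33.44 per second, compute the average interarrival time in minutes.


Mean interarrival time = 1/λ = 1/33.44 second = 0.02990 second
In minutes: 0.02990 × 0.0166667 = 0.0004984 min

Final: 0.0004984 min


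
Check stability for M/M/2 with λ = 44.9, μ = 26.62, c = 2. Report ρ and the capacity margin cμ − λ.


Total capacity cμ = 2·26.62 = 53.24/hr
ρ = λ/(cμ) = 44.9/53.24 = 0.8434
Stable ⇔ ρ < 1: YES
Spare capacity = cμ − λ = 53.24 − 44.9 = 8.34/hr

Final: ρ = 0.8434; stable; margin = 8.34/hr


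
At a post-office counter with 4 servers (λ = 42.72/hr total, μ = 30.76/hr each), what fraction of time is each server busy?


ρ = λ/(cμ) = 42.72/(4·30.76) = 42.72/123.04 = 0.3472

Final: 0.3472


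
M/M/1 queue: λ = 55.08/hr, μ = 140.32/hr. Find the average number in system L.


ρ = λ/μ = 55.08/140.32 = 0.3925
L = ρ/(1−ρ) = 0.3925/(1 − 0.3925) = 0.3925/0.6075 = 0.6462

Final: 0.6462


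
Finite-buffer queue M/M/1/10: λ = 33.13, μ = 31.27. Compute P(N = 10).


ρ = λ/μ = 33.13/31.27 = 1.0595
P_K = (1−ρ)ρ^K/(1−ρ^(K+1)) = (-0.05948·1.782114)/(1 − 1.888118)
= -0.106004/-0.888118 = 0.119358

Final: 0.119358


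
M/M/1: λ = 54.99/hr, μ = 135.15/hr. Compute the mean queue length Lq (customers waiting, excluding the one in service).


ρ = 54.99/135.15 = 0.4069
Lq = ρ²/(1−ρ) = 0.1656/0.5931 = 0.2791

Final: 0.2791


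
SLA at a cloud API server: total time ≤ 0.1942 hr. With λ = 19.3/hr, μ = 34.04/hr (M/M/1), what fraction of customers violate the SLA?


W ~ Exponential(μ−λ) for M/M/1.
μ − λ = 34.04 − 19.3 = 14.7400
P(W > t) = e^{−(μ−λ)t} = e^{−2.8625} = 0.057125

Final: 0.057125


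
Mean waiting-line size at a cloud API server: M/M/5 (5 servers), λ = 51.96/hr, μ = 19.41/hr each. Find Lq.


a = λ/μ = 2.6770; ρ = a/5 = 0.5354
P₀ = 0.066389
Lq = P₀·a^c·ρ / (c!·(1−ρ)²) = 0.066389·137.47320·0.5354/(120·0.21586)
= 0.18864

Final: 0.18864


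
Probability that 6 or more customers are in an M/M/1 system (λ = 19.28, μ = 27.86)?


ρ = 19.28/27.86 = 0.6920
P(N ≥ n) = ρ^n = 0.6920^6 = 0.109839

Final: 0.109839


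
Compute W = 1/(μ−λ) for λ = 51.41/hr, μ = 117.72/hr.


W = 1/(μ−λ) = 1/(117.72 − 51.41) = 1/66.31 = 0.01508 hr

Final: 0.01508 hr


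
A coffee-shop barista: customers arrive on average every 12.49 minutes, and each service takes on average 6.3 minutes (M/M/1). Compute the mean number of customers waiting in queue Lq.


λ = 60/12.49 = 4.8038 /hr
μ = 60/6.3 = 9.5238 /hr
ρ = λ/μ = 4.8038/9.5238 = 0.5044
Lq = ρ²/(1−ρ) = 0.2544/0.4956 = 0.5134

Final: 0.5134


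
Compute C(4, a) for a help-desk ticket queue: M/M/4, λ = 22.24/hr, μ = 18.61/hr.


a = λ/μ = 1.1951; ρ = a/4 = 0.2988
P₀ = 0.301679 (from M/M/c formula)
C(c,a) = [a^c/(c!(1−ρ))]·P₀ = [2.03964/(24·0.7012)]·0.301679
= 0.12119·0.301679 = 0.036561

Final: 0.036561


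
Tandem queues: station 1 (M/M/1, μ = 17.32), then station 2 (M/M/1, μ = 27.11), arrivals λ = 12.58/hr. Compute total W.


Each node sees arrival rate λ = 12.58/hr (tandem ⇒ throughput preserved).
W₁ = 1/(μ₁−λ) = 1/(17.32−12.58) = 0.21097 hr
W₂ = 1/(μ₂−λ) = 1/(27.11−12.58) = 0.06882 hr
W_total = W₁ + W₂ = 0.21097 + 0.06882 = 0.27979 hr

Final: 0.27979 hr


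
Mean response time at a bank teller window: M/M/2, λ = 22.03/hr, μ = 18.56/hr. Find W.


a = 1.1870; ρ = 0.5935; P₀ = 0.255114
Lq = P₀·a^c·ρ/(c!(1−ρ)²) = 0.64539
Wq = Lq/λ = 0.64539/22.03 = 0.02930 hr
W = Wq + 1/μ = 0.02930 + 0.05388 = 0.08318 hr

Final: 0.08318 hr


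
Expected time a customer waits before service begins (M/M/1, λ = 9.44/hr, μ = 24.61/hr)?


ρ = 9.44/24.61 = 0.3836
Wq = ρ/(μ−λ) = 0.3836/(24.61 − 9.44) = 0.3836/15.17 = 0.02529 hr

Final: 0.02529 hr


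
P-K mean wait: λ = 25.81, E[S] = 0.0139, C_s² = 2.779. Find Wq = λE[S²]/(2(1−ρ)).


ρ = λ·E[S] = 25.81·0.0139 = 0.3588
E[S²] = E[S]²(1+C_s²) = 0.0139²·(1+2.779) = 0.0007301
Wq = λ·E[S²]/(2(1−ρ)) = 25.81·0.0007301/(2·0.6412) = 0.01469 hr

Final: 0.01469 hr


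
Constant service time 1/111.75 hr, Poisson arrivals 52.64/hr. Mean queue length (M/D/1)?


ρ = 52.64/111.75 = 0.4711
M/D/1: Lq = ρ²/(2(1−ρ)) = 0.2219/(2·0.5289) = 0.20975

Final: 0.20975


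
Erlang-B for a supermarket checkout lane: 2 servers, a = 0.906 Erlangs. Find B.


B(c,a) = (a^c/c!) / Σ_{k=0}^{c} a^k/k!
a^2/2! = 0.410418
Σ terms (k=0..2): 1.00000 + 0.90600 + 0.41042 = 2.316418
B = 0.410418/2.316418 = 0.177178

Final: 0.177178


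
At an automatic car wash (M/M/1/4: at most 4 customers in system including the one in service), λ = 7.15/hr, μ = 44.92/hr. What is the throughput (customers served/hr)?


ρ = 0.1592; P_K = (1−ρ)ρ^4/(1−ρ^5) = 0.0005398
λ_eff = λ(1 − P_K) = 7.15·(1 − 0.0005398) = 7.15·0.999460 = 7.1461 /hr

Final: 7.1461 /hr


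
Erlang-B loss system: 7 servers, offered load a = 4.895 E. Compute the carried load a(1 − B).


B(7,4.895) = 0.113969 (Erlang-B)
Carried load = a(1 − B) = 4.895·(1 − 0.113969) = 4.895·0.886031 = 4.3371 E

Final: 4.3371 Erlangs


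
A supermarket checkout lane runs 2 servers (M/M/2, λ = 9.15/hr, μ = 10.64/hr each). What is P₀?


a = λ/μ = 9.15/10.64 = 0.8600; ρ = a/c = 0.4300
Σ_{k=0}^{1} a^k/k! (terms k=0..1) = 1.00000 + 0.85996 = 1.85996
Tail: a^2/(2!(1−ρ)) = 0.73954/(2·0.5700) = 0.64869
P₀ = 1/(1.85996 + 0.64869) = 1/2.50866 = 0.398620

Final: 0.398620


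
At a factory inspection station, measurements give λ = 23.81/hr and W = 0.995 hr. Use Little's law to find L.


L = λW = 23.81·0.995 = 23.6909

Final: 23.6909


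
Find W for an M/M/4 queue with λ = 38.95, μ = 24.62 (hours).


a = 1.5820; ρ = 0.3955; P₀ = 0.203036
Lq = P₀·a^c·ρ/(c!(1−ρ)²) = 0.05736
Wq = Lq/λ = 0.05736/38.95 = 0.001473 hr
W = Wq + 1/μ = 0.001473 + 0.04062 = 0.04209 hr

Final: 0.04209 hr


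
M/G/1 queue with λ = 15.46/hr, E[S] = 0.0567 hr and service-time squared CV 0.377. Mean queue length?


ρ = λ·E[S] = 15.46·0.0567 = 0.8766
Lq = ρ²(1+C_s²)/(2(1−ρ)) = 0.7684·(1+0.377)/(2·0.1234)
= 0.7684·1.3770/0.2468 = 4.28658

Final: 4.28658


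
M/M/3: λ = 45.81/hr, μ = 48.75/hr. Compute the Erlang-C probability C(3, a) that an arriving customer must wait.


a = λ/μ = 0.9397; ρ = a/3 = 0.3132
P₀ = 0.387211 (from M/M/c formula)
C(c,a) = [a^c/(c!(1−ρ))]·P₀ = [0.82977/(6·0.6868)]·0.387211
= 0.20137·0.387211 = 0.077973

Final: 0.077973


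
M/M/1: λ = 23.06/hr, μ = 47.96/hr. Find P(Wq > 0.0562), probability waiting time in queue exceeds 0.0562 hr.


ρ = 23.06/47.96 = 0.4808
P(Wq > t) = ρ·e^{−(μ−λ)t} = 0.4808·e^{−1.3994}
= 0.4808·0.246750 = 0.118642

Final: 0.118642


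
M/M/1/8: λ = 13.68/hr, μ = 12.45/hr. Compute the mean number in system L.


ρ = 13.68/12.45 = 1.0988
L = ρ[1 − (K+1)ρ^K + Kρ^(K+1)] / [(1−ρ)(1−ρ^(K+1))]
Numerator: 1.0988·(1 − 9·2.124878 + 8·2.334806) = 0.609330
Denominator: (-0.09880)·(-1.334806) = 0.131872
L = 0.609330/0.131872 = 4.6206

Final: 4.6206


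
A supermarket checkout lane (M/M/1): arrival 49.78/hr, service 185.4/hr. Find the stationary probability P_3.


ρ = 49.78/185.4 = 0.2685
P_n = (1−ρ)·ρ^n = (1 − 0.2685)·0.2685^3 = 0.7315·0.019357 = 0.014160

Final: 0.014160


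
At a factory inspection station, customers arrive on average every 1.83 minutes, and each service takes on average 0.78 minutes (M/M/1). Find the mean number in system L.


λ = 60/1.83 = 32.7869 /hr
μ = 60/0.78 = 76.9231 /hr
ρ = λ/μ = 32.7869/76.9231 = 0.4262
L = ρ/(1−ρ) = 0.4262/0.5738 = 0.7429

Final: 0.7429


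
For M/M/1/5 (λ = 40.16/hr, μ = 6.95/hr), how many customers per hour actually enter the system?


ρ = 5.7784; P_K = (1−ρ)ρ^5/(1−ρ^6) = 0.826964
λ_eff = λ(1 − P_K) = 40.16·(1 − 0.826964) = 40.16·0.173036 = 6.9491 /hr

Final: 6.9491 /hr


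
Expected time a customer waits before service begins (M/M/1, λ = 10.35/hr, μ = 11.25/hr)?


ρ = 10.35/11.25 = 0.9200
Wq = ρ/(μ−λ) = 0.9200/(11.25 − 10.35) = 0.9200/0.9000 = 1.0222 hr

Final: 1.0222 hr


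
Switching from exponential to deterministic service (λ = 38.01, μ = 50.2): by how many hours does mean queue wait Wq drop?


ρ = 38.01/50.2 = 0.7572
Wq(M/M/1) = ρ/(μ−λ) = 0.7572/12.19 = 0.06211 hr
Wq(M/D/1) = ρ/(2(μ−λ)) = 0.03106 hr
Savings = 0.06211 − 0.03106 = 0.03106 hr

Final: 0.03106 hr


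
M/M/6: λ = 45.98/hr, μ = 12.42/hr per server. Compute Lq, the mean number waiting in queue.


a = λ/μ = 3.7021; ρ = a/6 = 0.6170
P₀ = 0.023272
Lq = P₀·a^c·ρ / (c!·(1−ρ)²) = 0.023272·2574.44861·0.6170/(720·0.14668)
= 0.35005

Final: 0.35005


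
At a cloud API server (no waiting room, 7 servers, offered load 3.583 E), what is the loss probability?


B(c,a) = (a^c/c!) / Σ_{k=0}^{c} a^k/k!
a^7/7! = 1.504171
Σ terms (k=0..7): 1.00000 + 3.58300 + 6.41894 + 7.66636 + 6.86714 + 4.92099 + 2.93865 + 1.50417 = 34.899263
B = 1.504171/34.899263 = 0.043100

Final: 0.043100


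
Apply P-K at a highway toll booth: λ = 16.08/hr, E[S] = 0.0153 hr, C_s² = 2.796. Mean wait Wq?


ρ = λ·E[S] = 16.08·0.0153 = 0.2460
E[S²] = E[S]²(1+C_s²) = 0.0153²·(1+2.796) = 0.0008886
Wq = λ·E[S²]/(2(1−ρ)) = 16.08·0.0008886/(2·0.7540) = 0.009476 hr

Final: 0.009476 hr


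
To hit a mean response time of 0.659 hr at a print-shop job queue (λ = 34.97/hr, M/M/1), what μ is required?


W = 1/(μ−λ) ⇒ μ − λ = 1/W = 1/0.659 = 1.5175
μ = λ + 1/W = 34.97 + 1.5175 = 36.4875 per hr

Final: 36.4875 /hr


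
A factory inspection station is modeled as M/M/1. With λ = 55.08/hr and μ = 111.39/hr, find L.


ρ = λ/μ = 55.08/111.39 = 0.4945
L = ρ/(1−ρ) = 0.4945/(1 − 0.4945) = 0.4945/0.5055 = 0.9782

Final: 0.9782


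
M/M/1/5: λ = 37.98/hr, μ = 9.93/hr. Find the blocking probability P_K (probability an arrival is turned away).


ρ = λ/μ = 37.98/9.93 = 3.8248
P_K = (1−ρ)ρ^K/(1−ρ^(K+1)) = (-2.8248·818.518613)/(1 − 3130.648229)
= -2312.129616/-3129.648229 = 0.738783

Final: 0.738783


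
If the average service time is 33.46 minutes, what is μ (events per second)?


μ = 1/(service time) in consistent units.
1 second = 0.0166667 min, so μ = 0.0166667/33.46 = 0.0004981 per second

Final: 0.0004981 /sec


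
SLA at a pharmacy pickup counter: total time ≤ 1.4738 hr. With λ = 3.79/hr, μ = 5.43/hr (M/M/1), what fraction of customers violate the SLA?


W ~ Exponential(μ−λ) for M/M/1.
μ − λ = 5.43 − 3.79 = 1.6400
P(W > t) = e^{−(μ−λ)t} = e^{−2.4170} = 0.089186

Final: 0.089186


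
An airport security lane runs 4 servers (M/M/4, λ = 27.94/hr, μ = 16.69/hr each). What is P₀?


a = λ/μ = 27.94/16.69 = 1.6741; ρ = a/c = 0.4185
Σ_{k=0}^{3} a^k/k! (terms k=0..3) = 1.00000 + 1.67406 + 1.40123 + 0.78191 = 4.85720
Tail: a^4/(4!(1−ρ)) = 7.85381/(24·0.5815) = 0.56277
P₀ = 1/(4.85720 + 0.56277) = 1/5.41997 = 0.184503

Final: 0.184503


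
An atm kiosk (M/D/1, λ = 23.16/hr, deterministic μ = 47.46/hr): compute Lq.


ρ = 23.16/47.46 = 0.4880
M/D/1: Lq = ρ²/(2(1−ρ)) = 0.2381/(2·0.5120) = 0.23255

Final: 0.23255


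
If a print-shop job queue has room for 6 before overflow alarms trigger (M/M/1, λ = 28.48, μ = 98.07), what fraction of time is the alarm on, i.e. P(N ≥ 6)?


ρ = 28.48/98.07 = 0.2904
P(N ≥ n) = ρ^n = 0.2904^6 = 0.0005998

Final: 0.0005998


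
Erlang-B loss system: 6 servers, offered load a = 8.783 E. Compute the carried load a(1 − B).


B(6,8.783) = 0.430109 (Erlang-B)
Carried load = a(1 − B) = 8.783·(1 − 0.430109) = 8.783·0.569891 = 5.0054 E

Final: 5.0054 Erlangs


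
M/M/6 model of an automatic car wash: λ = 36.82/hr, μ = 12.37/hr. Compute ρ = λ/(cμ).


ρ = λ/(cμ) = 36.82/(6·12.37) = 36.82/74.22 = 0.4961

Final: 0.4961


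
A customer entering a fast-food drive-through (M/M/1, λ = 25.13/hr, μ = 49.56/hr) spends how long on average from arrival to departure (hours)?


W = 1/(μ−λ) = 1/(49.56 − 25.13) = 1/24.43 = 0.04093 hr

Final: 0.04093 hr


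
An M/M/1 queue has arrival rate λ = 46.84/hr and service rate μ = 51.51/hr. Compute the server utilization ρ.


ρ = λ/μ = 46.84/51.51 = 0.9093

Final: 0.9093


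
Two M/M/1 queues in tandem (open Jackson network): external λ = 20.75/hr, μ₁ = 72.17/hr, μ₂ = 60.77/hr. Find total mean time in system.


Each node sees arrival rate λ = 20.75/hr (tandem ⇒ throughput preserved).
W₁ = 1/(μ₁−λ) = 1/(72.17−20.75) = 0.01945 hr
W₂ = 1/(μ₂−λ) = 1/(60.77−20.75) = 0.02499 hr
W_total = W₁ + W₂ = 0.01945 + 0.02499 = 0.04444 hr

Final: 0.04444 hr


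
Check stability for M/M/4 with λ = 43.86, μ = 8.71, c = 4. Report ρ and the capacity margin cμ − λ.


Total capacity cμ = 4·8.71 = 34.84/hr
ρ = λ/(cμ) = 43.86/34.84 = 1.2589
Stable ⇔ ρ < 1: NO
Spare capacity = cμ − λ = 34.84 − 43.86 = -9.02/hr

Final: ρ = 1.2589; unstable; margin = -9.02/hr


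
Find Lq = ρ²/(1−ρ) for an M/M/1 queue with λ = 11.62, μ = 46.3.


ρ = 11.62/46.3 = 0.2510
Lq = ρ²/(1−ρ) = 0.06299/0.7490 = 0.08409

Final: 0.08409


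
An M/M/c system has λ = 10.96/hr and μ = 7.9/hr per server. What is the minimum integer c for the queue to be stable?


Stability requires cμ > λ ⇔ c > λ/μ.
λ/μ = 10.96/7.9 = 1.3873
Minimum integer c = ⌊1.3873⌋ + 1 = 2
Check: 2·7.9 = 15.80 > 10.96, while 1·7.9 = 7.90 ≤ 10.96

Final: 2 servers


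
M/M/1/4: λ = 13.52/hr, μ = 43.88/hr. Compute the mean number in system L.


ρ = 13.52/43.88 = 0.3081
L = ρ[1 − (K+1)ρ^K + Kρ^(K+1)] / [(1−ρ)(1−ρ^(K+1))]
Numerator: 0.3081·(1 − 5·0.009012 + 4·0.002777) = 0.297651
Denominator: (0.6919)·(0.997223) = 0.689966
L = 0.297651/0.689966 = 0.4314

Final: 0.4314


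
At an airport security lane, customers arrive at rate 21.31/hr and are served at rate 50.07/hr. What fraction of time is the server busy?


ρ = λ/μ = 21.31/50.07 = 0.4256

Final: 0.4256


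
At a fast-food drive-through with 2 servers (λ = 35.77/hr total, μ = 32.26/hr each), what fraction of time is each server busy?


ρ = λ/(cμ) = 35.77/(2·32.26) = 35.77/64.52 = 0.5544

Final: 0.5544


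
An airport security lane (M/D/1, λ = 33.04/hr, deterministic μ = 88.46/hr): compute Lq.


ρ = 33.04/88.46 = 0.3735
M/D/1: Lq = ρ²/(2(1−ρ)) = 0.1395/(2·0.6265) = 0.11134

Final: 0.11134


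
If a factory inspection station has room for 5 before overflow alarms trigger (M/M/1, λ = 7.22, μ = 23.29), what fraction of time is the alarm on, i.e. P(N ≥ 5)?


ρ = 7.22/23.29 = 0.3100
P(N ≥ n) = ρ^n = 0.3100^5 = 0.002863

Final: 0.002863


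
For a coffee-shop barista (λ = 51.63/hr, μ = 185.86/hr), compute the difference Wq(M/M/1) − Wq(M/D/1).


ρ = 51.63/185.86 = 0.2778
Wq(M/M/1) = ρ/(μ−λ) = 0.2778/134.23 = 0.002070 hr
Wq(M/D/1) = ρ/(2(μ−λ)) = 0.001035 hr
Savings = 0.002070 − 0.001035 = 0.001035 hr

Final: 0.001035 hr


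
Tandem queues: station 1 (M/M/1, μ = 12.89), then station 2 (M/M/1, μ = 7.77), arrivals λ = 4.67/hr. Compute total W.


Each node sees arrival rate λ = 4.67/hr (tandem ⇒ throughput preserved).
W₁ = 1/(μ₁−λ) = 1/(12.89−4.67) = 0.12165 hr
W₂ = 1/(μ₂−λ) = 1/(7.77−4.67) = 0.32258 hr
W_total = W₁ + W₂ = 0.12165 + 0.32258 = 0.44424 hr

Final: 0.44424 hr
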